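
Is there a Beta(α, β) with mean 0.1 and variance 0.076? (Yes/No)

Yes

For any Beta, Var(X) < E[X]·(1−E[X]).
Here μ(1−μ) = 0.1×0.9 = 0.09, and 0.076 < 0.09.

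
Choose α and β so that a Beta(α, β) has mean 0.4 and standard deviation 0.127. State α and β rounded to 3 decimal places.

First σ² = 0.016129. Setting α = μn, β = (1−μ)n with n = α+β,
μ(1−μ)/(n+1) = 0.016129 ⇒ n+1 = 0.24/0.016129 = 14.8800 ⇒ n = 13.8800.
Hence α = 0.4×13.8800 = 5.552, β = 0.6×13.8800 = 8.328.

α = 5.552, β = 8.328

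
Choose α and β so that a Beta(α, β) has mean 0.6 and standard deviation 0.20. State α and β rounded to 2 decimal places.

α = 3.00, β = 2.00

σ² = 0.20² = 0.0400.
With s = α+β, Var = μ(1−μ)/(s+1), so s+1 = (0.6×0.4)/0.0400 = 6.0000 and s = 5.0000.
α = μs = 3.00, β = (1−μ)s = 2.00.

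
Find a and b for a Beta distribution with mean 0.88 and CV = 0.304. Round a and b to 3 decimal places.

a = 0.418, b = 0.057

σ = CV·μ = 0.304×0.88 = 0.26752, so σ² = 0.071567.
s+1 = μ(1−μ)/σ² = 0.1056/0.071567 = 1.4755, so s = a+b = 0.4755.
a = μs = 0.418, b = (1−μ)s = 0.057.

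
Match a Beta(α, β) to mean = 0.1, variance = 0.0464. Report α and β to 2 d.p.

α = 0.09, β = 0.85

Write ν = α+β; then α = μν and Var = μ(1−μ)/(ν+1).
ν = μ(1−μ)/Var − 1 = 0.09/0.0464 − 1 = 0.9397.
α = 0.1·0.9397 = 0.09, β = 0.9·0.9397 = 0.85.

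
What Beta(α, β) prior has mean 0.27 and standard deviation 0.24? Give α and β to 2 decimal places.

Variance = 0.24² = 0.0576. The moment-matching identity α+β = μ(1−μ)/Var − 1 gives
α+β = 0.1971/0.0576 − 1 = 2.4219, so α = μ·2.4219 = 0.65 and β = (1−μ)·2.4219 = 1.77.

α = 0.65, β = 1.77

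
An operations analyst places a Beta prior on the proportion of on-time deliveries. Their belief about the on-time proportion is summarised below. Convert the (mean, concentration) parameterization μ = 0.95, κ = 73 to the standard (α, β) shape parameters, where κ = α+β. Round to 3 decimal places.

α = μκ = 0.95×73 = 69.350 and β = (1−μ)κ = 0.05×73 = 3.650.

α = 69.350, β = 3.650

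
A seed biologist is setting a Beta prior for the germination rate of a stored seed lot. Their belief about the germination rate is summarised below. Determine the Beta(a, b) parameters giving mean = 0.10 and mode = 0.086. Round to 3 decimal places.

a = 5.914, b = 53.229

Let s = a+b. Mean gives a = μs = 0.10s; mode gives (a−1)/(s−2) = 0.086.
Substituting: 0.10s − 1 = 0.086(s−2) = 0.086s − 0.172, so 0.014s = 0.828 and s = 59.1429.
Then a = 0.10×59.1429 = 5.914 and b = s−a = 53.229.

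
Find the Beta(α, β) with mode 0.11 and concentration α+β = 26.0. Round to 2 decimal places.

α = 3.64, β = 22.36

Since the density peak of Beta(α,β) is at (α−1)/(α+β−2),
α = 1 + 0.11(26.0−2) = 3.64 and β = 26.0 − 3.64 = 22.36.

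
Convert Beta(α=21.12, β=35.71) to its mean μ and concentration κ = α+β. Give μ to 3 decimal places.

κ = α+β = 21.12+35.71 = 56.83; μ = α/κ = 21.12/56.83 = 0.372.

μ = 0.372, κ = 56.83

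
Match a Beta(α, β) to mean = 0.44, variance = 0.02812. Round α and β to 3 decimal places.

α = 3.415, β = 4.347

By moment matching, α+β = μ(1−μ)/σ² − 1 = (0.44·0.56)/0.02812 − 1 = 8.7624 − 1 = 7.7624.
Since α/(α+β) = μ, α = 0.44·7.7624 = 3.415 and β = 0.56·7.7624 = 4.347.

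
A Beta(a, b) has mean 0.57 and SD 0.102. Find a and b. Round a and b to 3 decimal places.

First σ² = 0.010404. Setting a = μn, b = (1−μ)n with n = a+b,
μ(1−μ)/(n+1) = 0.010404 ⇒ n+1 = 0.2451/0.010404 = 23.5582 ⇒ n = 22.5582.
Hence a = 0.57×22.5582 = 12.858, b = 0.43×22.5582 = 9.700.

a = 12.858, b = 9.700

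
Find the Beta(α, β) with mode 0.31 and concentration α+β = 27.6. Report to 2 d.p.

α = 8.94, β = 18.66

For α,β>1 the mode is (α−1)/(α+β−2), so α = mode·(κ−2)+1 = 0.31×25.6+1 = 8.94.
And β = (1−mode)·(κ−2)+1 = 0.69×25.6+1 = 18.66.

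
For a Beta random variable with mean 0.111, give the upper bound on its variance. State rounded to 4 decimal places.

Var = μ(1−μ)/(α+β+1), which approaches μ(1−μ) as α+β → 0.
So the supremum is μ(1−μ) = 0.111×0.889 = 0.0987.

0.0987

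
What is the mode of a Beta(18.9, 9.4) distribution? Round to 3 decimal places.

0.681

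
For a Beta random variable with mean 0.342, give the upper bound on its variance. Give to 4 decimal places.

0.2250

For fixed mean μ the Beta variance is μ(1−μ)/(α+β+1), increasing as α+β decreases.
Its least upper bound (not attained) is μ(1−μ) = 0.342·0.658 = 0.2250.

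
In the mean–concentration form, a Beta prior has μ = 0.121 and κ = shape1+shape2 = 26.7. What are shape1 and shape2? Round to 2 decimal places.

shape1 = μκ = 0.121×26.7 = 3.23 and shape2 = (1−μ)κ = 0.879×26.7 = 23.47.

shape1 = 3.23, shape2 = 23.47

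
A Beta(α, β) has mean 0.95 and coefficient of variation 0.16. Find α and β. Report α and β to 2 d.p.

α = 1.00, β = 0.05

σ = CV·μ = 0.16×0.95 = 0.15200, so σ² = 0.023104.
s+1 = μ(1−μ)/σ² = 0.0475/0.023104 = 2.0559, so s = α+β = 1.0559.
α = μs = 1.00, β = (1−μ)s = 0.05.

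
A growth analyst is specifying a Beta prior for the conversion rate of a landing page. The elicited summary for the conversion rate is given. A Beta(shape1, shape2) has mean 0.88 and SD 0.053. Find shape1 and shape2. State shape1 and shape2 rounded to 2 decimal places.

shape1 = 32.20, shape2 = 4.39

Variance = 0.053² = 0.002809. The moment-matching identity shape1+shape2 = μ(1−μ)/Var − 1 gives
shape1+shape2 = 0.1056/0.002809 − 1 = 36.5934, so shape1 = μ·36.5934 = 32.20 and shape2 = (1−μ)·36.5934 = 4.39.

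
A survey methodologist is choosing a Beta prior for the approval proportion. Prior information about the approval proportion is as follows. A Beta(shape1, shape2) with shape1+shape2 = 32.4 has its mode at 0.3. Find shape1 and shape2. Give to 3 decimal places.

Since the density peak of Beta(shape1,shape2) is at (shape1−1)/(shape1+shape2−2),
shape1 = 1 + 0.3(32.4−2) = 10.120 and shape2 = 32.4 − 10.120 = 22.280.

shape1 = 10.120, shape2 = 22.280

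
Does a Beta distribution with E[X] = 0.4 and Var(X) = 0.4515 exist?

A Beta with mean μ has variance μ(1−μ)/(α+β+1) < μ(1−μ).
Here μ(1−μ) = 0.4×0.6 = 0.24, and 0.4515 ≥ 0.24.

No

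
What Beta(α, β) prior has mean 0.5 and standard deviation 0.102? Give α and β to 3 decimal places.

Variance = 0.102² = 0.010404. The moment-matching identity α+β = μ(1−μ)/Var − 1 gives
α+β = 0.25/0.010404 − 1 = 23.0292, so α = μ·23.0292 = 11.515 and β = (1−μ)·23.0292 = 11.515.

α = 11.515, β = 11.515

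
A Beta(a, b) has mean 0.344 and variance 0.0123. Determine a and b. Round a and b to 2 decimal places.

Write ν = a+b; then a = μν and Var = μ(1−μ)/(ν+1).
ν = μ(1−μ)/Var − 1 = 0.225664/0.0123 − 1 = 17.3467.
a = 0.344·17.3467 = 5.97, b = 0.656·17.3467 = 11.38.

a = 5.97, b = 11.38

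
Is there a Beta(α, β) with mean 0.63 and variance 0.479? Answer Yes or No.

No

For any Beta, Var(X) < E[X]·(1−E[X]).
Here μ(1−μ) = 0.63×0.37 = 0.2331, and 0.479 ≥ 0.2331.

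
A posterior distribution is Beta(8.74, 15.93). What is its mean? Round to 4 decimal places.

The Beta mean is α/(α+β) = 8.74/(8.74+15.93) = 0.3543.

0.3543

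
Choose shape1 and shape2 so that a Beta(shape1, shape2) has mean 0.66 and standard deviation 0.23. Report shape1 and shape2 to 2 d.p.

σ² = 0.23² = 0.0529.
With s = shape1+shape2, Var = μ(1−μ)/(s+1), so s+1 = (0.66×0.34)/0.0529 = 4.2420 and s = 3.2420.
shape1 = μs = 2.14, shape2 = (1−μ)s = 1.10.

shape1 = 2.14, shape2 = 1.10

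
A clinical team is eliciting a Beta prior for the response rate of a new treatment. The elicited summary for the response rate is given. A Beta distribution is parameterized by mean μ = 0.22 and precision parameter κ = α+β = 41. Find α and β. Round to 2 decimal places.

α = μκ = 0.22×41 = 9.02 and β = (1−μ)κ = 0.78×41 = 31.98.

α = 9.02, β = 31.98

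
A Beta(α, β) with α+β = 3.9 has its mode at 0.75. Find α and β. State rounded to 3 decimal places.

α = 2.425, β = 1.475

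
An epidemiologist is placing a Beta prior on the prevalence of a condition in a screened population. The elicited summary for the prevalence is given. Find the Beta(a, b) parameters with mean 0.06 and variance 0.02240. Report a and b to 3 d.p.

Let s = a+b. The Beta variance is μ(1−μ)/(s+1).
So s+1 = μ(1−μ)/σ² = (0.06×0.94)/0.02240 = 0.0564/0.02240 = 2.5179, giving s = 1.5179.
Then a = μs = 0.06×1.5179 = 0.091 and b = (1−μ)s = 0.94×1.5179 = 1.427.

a = 0.091, b = 1.427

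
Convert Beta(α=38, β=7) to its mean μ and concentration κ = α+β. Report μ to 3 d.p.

μ = 0.844, κ = 45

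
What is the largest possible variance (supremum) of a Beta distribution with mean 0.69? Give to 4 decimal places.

Var = μ(1−μ)/(α+β+1), which approaches μ(1−μ) as α+β → 0.
So the supremum is μ(1−μ) = 0.69×0.31 = 0.2139.

0.2139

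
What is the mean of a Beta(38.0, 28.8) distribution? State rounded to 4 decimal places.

0.5689

E[X] = α/(α+β) = 38.0/66.8 = 0.5689.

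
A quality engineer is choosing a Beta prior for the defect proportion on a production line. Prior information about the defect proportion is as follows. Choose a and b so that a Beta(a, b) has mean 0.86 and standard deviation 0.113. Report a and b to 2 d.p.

a = 7.25, b = 1.18

σ² = 0.113² = 0.012769.
With s = a+b, Var = μ(1−μ)/(s+1), so s+1 = (0.86×0.14)/0.012769 = 9.4291 and s = 8.4291.
a = μs = 7.25, b = (1−μ)s = 1.18.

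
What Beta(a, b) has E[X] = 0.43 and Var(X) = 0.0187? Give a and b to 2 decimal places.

Let s = a+b. The Beta variance is μ(1−μ)/(s+1).
So s+1 = μ(1−μ)/σ² = (0.43×0.57)/0.0187 = 0.2451/0.0187 = 13.1070, giving s = 12.1070.
Then a = μs = 0.43×12.1070 = 5.21 and b = (1−μ)s = 0.57×12.1070 = 6.90.

a = 5.21, b = 6.90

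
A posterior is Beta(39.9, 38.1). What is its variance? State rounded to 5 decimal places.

0.00316

α+β = 78.0 and αβ = 1520.19, so Var = αβ/[(α+β)²(α+β+1)] = 1520.19/480636.000 = 0.00316.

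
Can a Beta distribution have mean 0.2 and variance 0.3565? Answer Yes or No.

No

For any Beta, Var(X) < E[X]·(1−E[X]).
Here μ(1−μ) = 0.2×0.8 = 0.16, and 0.3565 ≥ 0.16.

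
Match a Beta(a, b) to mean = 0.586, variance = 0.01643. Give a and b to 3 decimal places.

a = 8.067, b = 5.699

Let s = a+b. The Beta variance is μ(1−μ)/(s+1).
So s+1 = μ(1−μ)/σ² = (0.586×0.414)/0.01643 = 0.242604/0.01643 = 14.7659, giving s = 13.7659.
Then a = μs = 0.586×13.7659 = 8.067 and b = (1−μ)s = 0.414×13.7659 = 5.699.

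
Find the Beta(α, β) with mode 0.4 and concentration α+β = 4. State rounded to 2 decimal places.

Mode = (α−1)/(κ−2) with κ = α+β, so α−1 = 0.4·2 = 0.80.
α = 1.80; β = κ − α = 2.20.

α = 1.80, β = 2.20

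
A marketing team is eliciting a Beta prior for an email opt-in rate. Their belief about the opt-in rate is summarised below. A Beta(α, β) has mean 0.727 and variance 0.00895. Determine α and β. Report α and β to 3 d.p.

By moment matching, α+β = μ(1−μ)/σ² − 1 = (0.727·0.273)/0.00895 − 1 = 22.1755 − 1 = 21.1755.
Since α/(α+β) = μ, α = 0.727·21.1755 = 15.395 and β = 0.273·21.1755 = 5.781.

α = 15.395, β = 5.781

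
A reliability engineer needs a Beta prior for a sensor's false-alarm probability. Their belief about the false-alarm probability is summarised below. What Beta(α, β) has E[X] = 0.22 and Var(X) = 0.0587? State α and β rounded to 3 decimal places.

α = 0.423, β = 1.500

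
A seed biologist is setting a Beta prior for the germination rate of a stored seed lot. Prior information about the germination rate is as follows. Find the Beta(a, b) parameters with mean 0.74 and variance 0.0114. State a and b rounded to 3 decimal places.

Write ν = a+b; then a = μν and Var = μ(1−μ)/(ν+1).
ν = μ(1−μ)/Var − 1 = 0.1924/0.0114 − 1 = 15.8772.
a = 0.74·15.8772 = 11.749, b = 0.26·15.8772 = 4.128.

a = 11.749, b = 4.128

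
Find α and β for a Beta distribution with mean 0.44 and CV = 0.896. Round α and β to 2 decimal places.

Var = (CV·μ)² = (0.896×0.44)² = 0.155425.
α+β = μ(1−μ)/Var − 1 = 0.2464/0.155425 − 1 = 0.5853.
Thus α = 0.44·0.5853 = 0.26 and β = 0.56·0.5853 = 0.33.

α = 0.26, β = 0.33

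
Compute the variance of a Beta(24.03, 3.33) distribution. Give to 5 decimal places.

0.00377

Var = αβ/[(α+β)²(α+β+1)] = (24.03×3.33)/(27.36²×28.36) = 80.0199/21229.433856 = 0.00377.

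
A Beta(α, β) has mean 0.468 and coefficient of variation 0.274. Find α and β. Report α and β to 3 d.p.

σ = CV·μ = 0.274×0.468 = 0.12823, so σ² = 0.016443.
s+1 = μ(1−μ)/σ² = 0.248976/0.016443 = 15.1414, so s = α+β = 14.1414.
α = μs = 6.618, β = (1−μ)s = 7.523.

α = 6.618, β = 7.523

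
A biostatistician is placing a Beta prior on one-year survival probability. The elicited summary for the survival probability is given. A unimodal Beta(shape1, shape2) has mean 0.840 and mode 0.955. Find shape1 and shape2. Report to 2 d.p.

Let s = shape1+shape2. Mean gives shape1 = μs = 0.840s; mode gives (shape1−1)/(s−2) = 0.955.
Substituting: 0.840s − 1 = 0.955(s−2) = 0.955s − 1.910, so -0.115s = -0.910 and s = 7.9130.
Then shape1 = 0.840×7.9130 = 6.65 and shape2 = s−shape1 = 1.27.

shape1 = 6.65, shape2 = 1.27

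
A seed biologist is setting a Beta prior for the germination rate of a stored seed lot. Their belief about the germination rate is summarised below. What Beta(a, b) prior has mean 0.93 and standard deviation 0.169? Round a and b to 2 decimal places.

a = 1.19, b = 0.09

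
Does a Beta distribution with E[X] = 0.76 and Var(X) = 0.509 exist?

For any Beta, Var(X) < E[X]·(1−E[X]).
Here μ(1−μ) = 0.76×0.24 = 0.1824, and 0.509 ≥ 0.1824.

No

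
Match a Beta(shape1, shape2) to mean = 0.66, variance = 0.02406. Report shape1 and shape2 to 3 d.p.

shape1 = 5.496, shape2 = 2.831

Write ν = shape1+shape2; then shape1 = μν and Var = μ(1−μ)/(ν+1).
ν = μ(1−μ)/Var − 1 = 0.2244/0.02406 − 1 = 8.3267.
shape1 = 0.66·8.3267 = 5.496, shape2 = 0.34·8.3267 = 2.831.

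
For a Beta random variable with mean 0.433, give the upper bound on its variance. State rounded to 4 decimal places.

0.2455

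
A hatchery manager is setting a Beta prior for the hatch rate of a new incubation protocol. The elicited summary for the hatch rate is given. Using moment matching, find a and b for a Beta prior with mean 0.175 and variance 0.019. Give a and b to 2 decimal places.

a = 1.15, b = 5.44

Let s = a+b. The Beta variance is μ(1−μ)/(s+1).
So s+1 = μ(1−μ)/σ² = (0.175×0.825)/0.019 = 0.144375/0.019 = 7.5987, giving s = 6.5987.
Then a = μs = 0.175×6.5987 = 1.15 and b = (1−μ)s = 0.825×6.5987 = 5.44.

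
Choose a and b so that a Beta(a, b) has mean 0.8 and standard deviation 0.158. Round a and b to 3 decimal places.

σ² = 0.158² = 0.024964.
With s = a+b, Var = μ(1−μ)/(s+1), so s+1 = (0.8×0.2)/0.024964 = 6.4092 and s = 5.4092.
a = μs = 4.327, b = (1−μ)s = 1.082.

a = 4.327, b = 1.082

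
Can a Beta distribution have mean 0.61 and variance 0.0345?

Yes

The Beta variance bound is σ² < μ(1−μ).
Here μ(1−μ) = 0.61×0.39 = 0.2379, and 0.0345 < 0.2379.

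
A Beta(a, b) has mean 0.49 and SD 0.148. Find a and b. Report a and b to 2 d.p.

First σ² = 0.021904. Setting a = μn, b = (1−μ)n with n = a+b,
μ(1−μ)/(n+1) = 0.021904 ⇒ n+1 = 0.2499/0.021904 = 11.4089 ⇒ n = 10.4089.
Hence a = 0.49×10.4089 = 5.10, b = 0.51×10.4089 = 5.31.

a = 5.10, b = 5.31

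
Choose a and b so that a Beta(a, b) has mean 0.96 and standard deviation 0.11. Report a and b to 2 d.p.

a = 2.09, b = 0.09

σ² = 0.11² = 0.0121.
With s = a+b, Var = μ(1−μ)/(s+1), so s+1 = (0.96×0.04)/0.0121 = 3.1736 and s = 2.1736.
a = μs = 2.09, b = (1−μ)s = 0.09.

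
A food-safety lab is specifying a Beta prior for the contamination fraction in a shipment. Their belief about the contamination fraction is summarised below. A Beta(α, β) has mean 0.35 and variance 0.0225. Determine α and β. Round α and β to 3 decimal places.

Let s = α+β. The Beta variance is μ(1−μ)/(s+1).
So s+1 = μ(1−μ)/σ² = (0.35×0.65)/0.0225 = 0.2275/0.0225 = 10.1111, giving s = 9.1111.
Then α = μs = 0.35×9.1111 = 3.189 and β = (1−μ)s = 0.65×9.1111 = 5.922.

α = 3.189, β = 5.922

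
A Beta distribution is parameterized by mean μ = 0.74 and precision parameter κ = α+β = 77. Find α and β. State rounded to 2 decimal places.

α = 56.98, β = 20.02

α = μκ = 0.74×77 = 56.98 and β = (1−μ)κ = 0.26×77 = 20.02.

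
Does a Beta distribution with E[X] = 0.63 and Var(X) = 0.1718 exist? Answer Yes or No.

The Beta variance bound is σ² < μ(1−μ).
Here μ(1−μ) = 0.63×0.37 = 0.2331, and 0.1718 < 0.2331.

Yes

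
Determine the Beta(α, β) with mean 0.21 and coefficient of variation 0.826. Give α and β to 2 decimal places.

σ = CV·μ = 0.826×0.21 = 0.17346, so σ² = 0.030088.
s+1 = μ(1−μ)/σ² = 0.1659/0.030088 = 5.5138, so s = α+β = 4.5138.
α = μs = 0.95, β = (1−μ)s = 3.57.

α = 0.95, β = 3.57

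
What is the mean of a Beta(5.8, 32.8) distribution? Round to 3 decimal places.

0.150

E[X] = α/(α+β) = 5.8/38.6 = 0.150.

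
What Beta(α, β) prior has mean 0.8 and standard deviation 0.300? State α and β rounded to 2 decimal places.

α = 0.62, β = 0.16

σ² = 0.300² = 0.090000.
With s = α+β, Var = μ(1−μ)/(s+1), so s+1 = (0.8×0.2)/0.090000 = 1.7778 and s = 0.7778.
α = μs = 0.62, β = (1−μ)s = 0.16.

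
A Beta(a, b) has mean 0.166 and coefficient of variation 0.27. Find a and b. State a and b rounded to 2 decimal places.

Var = (CV·μ)² = (0.27×0.166)² = 0.002009.
a+b = μ(1−μ)/Var − 1 = 0.138444/0.002009 − 1 = 67.9176.
Thus a = 0.166·67.9176 = 11.27 and b = 0.834·67.9176 = 56.64.

a = 11.27, b = 56.64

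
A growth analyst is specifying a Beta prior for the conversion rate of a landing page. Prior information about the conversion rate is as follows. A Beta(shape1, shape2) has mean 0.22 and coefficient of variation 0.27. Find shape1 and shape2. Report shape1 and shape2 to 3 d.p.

shape1 = 10.480, shape2 = 37.155

σ = CV·μ = 0.27×0.22 = 0.05940, so σ² = 0.003528.
s+1 = μ(1−μ)/σ² = 0.1716/0.003528 = 48.6345, so s = shape1+shape2 = 47.6345.
shape1 = μs = 10.480, shape2 = (1−μ)s = 37.155.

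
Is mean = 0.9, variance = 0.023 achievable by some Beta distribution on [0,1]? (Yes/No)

The Beta variance bound is σ² < μ(1−μ).
Here μ(1−μ) = 0.9×0.1 = 0.09, and 0.023 < 0.09.

Yes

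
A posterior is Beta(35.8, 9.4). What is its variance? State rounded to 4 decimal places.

Var = αβ/[(α+β)²(α+β+1)] = (35.8×9.4)/(45.2²×46.2) = 336.52/94388.448 = 0.0036.

0.0036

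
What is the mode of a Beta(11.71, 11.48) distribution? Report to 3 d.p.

0.505

The density x^(α−1)(1−x)^(β−1) is maximised at (α−1)/(α+β−2) = 10.71/21.19 = 0.505.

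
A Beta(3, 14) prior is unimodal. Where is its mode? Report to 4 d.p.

0.1333

The density x^(α−1)(1−x)^(β−1) is maximised at (α−1)/(α+β−2) = 2/15 = 0.1333.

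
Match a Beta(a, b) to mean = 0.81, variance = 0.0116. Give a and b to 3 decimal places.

a = 9.936, b = 2.331

Let s = a+b. The Beta variance is μ(1−μ)/(s+1).
So s+1 = μ(1−μ)/σ² = (0.81×0.19)/0.0116 = 0.1539/0.0116 = 13.2672, giving s = 12.2672.
Then a = μs = 0.81×12.2672 = 9.936 and b = (1−μ)s = 0.19×12.2672 = 2.331.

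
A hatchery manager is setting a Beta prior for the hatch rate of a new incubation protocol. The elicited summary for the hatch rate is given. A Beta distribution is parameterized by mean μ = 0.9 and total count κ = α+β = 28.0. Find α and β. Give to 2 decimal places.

α = μκ = 0.9×28.0 = 25.20 and β = (1−μ)κ = 0.1×28.0 = 2.80.

α = 25.20, β = 2.80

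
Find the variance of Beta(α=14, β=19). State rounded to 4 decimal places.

α+β = 33 and αβ = 266, so Var = αβ/[(α+β)²(α+β+1)] = 266/37026 = 0.0072.

0.0072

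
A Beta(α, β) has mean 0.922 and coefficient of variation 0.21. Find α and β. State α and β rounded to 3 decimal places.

α = 0.847, β = 0.072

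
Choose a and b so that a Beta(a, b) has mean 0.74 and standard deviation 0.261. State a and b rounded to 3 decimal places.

a = 1.350, b = 0.474

σ² = 0.261² = 0.068121.
With s = a+b, Var = μ(1−μ)/(s+1), so s+1 = (0.74×0.26)/0.068121 = 2.8244 and s = 1.8244.
a = μs = 1.350, b = (1−μ)s = 0.474.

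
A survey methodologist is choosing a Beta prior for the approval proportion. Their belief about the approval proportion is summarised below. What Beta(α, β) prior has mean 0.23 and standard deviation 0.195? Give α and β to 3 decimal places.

α = 0.841, β = 2.816

Variance = 0.195² = 0.038025. The moment-matching identity α+β = μ(1−μ)/Var − 1 gives
α+β = 0.1771/0.038025 − 1 = 3.6575, so α = μ·3.6575 = 0.841 and β = (1−μ)·3.6575 = 2.816.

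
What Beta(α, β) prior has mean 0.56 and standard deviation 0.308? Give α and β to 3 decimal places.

Variance = 0.308² = 0.094864. The moment-matching identity α+β = μ(1−μ)/Var − 1 gives
α+β = 0.2464/0.094864 − 1 = 1.5974, so α = μ·1.5974 = 0.895 and β = (1−μ)·1.5974 = 0.703.

α = 0.895, β = 0.703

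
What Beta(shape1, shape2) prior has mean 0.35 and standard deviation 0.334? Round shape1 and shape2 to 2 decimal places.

Variance = 0.334² = 0.111556. The moment-matching identity shape1+shape2 = μ(1−μ)/Var − 1 gives
shape1+shape2 = 0.2275/0.111556 − 1 = 1.0393, so shape1 = μ·1.0393 = 0.36 and shape2 = (1−μ)·1.0393 = 0.68.

shape1 = 0.36, shape2 = 0.68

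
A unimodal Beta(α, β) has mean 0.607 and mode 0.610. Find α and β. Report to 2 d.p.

α = 44.51, β = 28.82

With s = α+β: μ = α/s and mode = (α−1)/(s−2). Eliminating α = μs,
μs − 1 = m(s−2) ⇒ s(μ−m) = 1−2m ⇒ s = -0.220/-0.003 = 73.3333.
So α = μs = 44.51, β = (1−μ)s = 28.82.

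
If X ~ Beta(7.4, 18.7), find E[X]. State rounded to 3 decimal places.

E[X] = α/(α+β) = 7.4/26.1 = 0.284.

0.284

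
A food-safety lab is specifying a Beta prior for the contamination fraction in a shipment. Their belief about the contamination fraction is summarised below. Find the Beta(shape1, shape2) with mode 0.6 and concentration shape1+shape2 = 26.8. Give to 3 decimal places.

shape1 = 15.880, shape2 = 10.920

Since the density peak of Beta(shape1,shape2) is at (shape1−1)/(shape1+shape2−2),
shape1 = 1 + 0.6(26.8−2) = 15.880 and shape2 = 26.8 − 15.880 = 10.920.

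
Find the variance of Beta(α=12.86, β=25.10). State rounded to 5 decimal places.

0.00575

μ = 12.86/37.96 = 0.338778; Var = μ(1−μ)/(α+β+1) = 0.2240074/38.96 = 0.00575.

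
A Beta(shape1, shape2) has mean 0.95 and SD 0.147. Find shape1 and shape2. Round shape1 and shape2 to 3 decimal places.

shape1 = 1.138, shape2 = 0.060

Variance = 0.147² = 0.021609. The moment-matching identity shape1+shape2 = μ(1−μ)/Var − 1 gives
shape1+shape2 = 0.0475/0.021609 − 1 = 1.1982, so shape1 = μ·1.1982 = 1.138 and shape2 = (1−μ)·1.1982 = 0.060.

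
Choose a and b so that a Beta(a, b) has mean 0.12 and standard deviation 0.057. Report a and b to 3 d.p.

First σ² = 0.003249. Setting a = μn, b = (1−μ)n with n = a+b,
μ(1−μ)/(n+1) = 0.003249 ⇒ n+1 = 0.1056/0.003249 = 32.5023 ⇒ n = 31.5023.
Hence a = 0.12×31.5023 = 3.780, b = 0.88×31.5023 = 27.722.

a = 3.780, b = 27.722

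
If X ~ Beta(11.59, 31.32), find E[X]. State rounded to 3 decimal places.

The Beta mean is α/(α+β) = 11.59/(11.59+31.32) = 0.270.

0.270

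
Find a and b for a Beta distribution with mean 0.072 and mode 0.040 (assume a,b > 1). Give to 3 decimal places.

Let s = a+b. Mean gives a = μs = 0.072s; mode gives (a−1)/(s−2) = 0.040.
Substituting: 0.072s − 1 = 0.040(s−2) = 0.040s − 0.080, so 0.032s = 0.920 and s = 28.7500.
Then a = 0.072×28.7500 = 2.070 and b = s−a = 26.680.

a = 2.070, b = 26.680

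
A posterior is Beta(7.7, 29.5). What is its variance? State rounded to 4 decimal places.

α+β = 37.2 and αβ = 227.15, so Var = αβ/[(α+β)²(α+β+1)] = 227.15/52862.688 = 0.0043.

0.0043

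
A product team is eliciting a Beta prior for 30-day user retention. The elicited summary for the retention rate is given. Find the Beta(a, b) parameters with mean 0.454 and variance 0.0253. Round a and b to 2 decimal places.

Let s = a+b. The Beta variance is μ(1−μ)/(s+1).
So s+1 = μ(1−μ)/σ² = (0.454×0.546)/0.0253 = 0.247884/0.0253 = 9.7978, giving s = 8.7978.
Then a = μs = 0.454×8.7978 = 3.99 and b = (1−μ)s = 0.546×8.7978 = 4.80.

a = 3.99, b = 4.80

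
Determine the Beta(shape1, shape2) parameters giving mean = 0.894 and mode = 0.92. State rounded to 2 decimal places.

shape1 = 28.88, shape2 = 3.42

Let s = shape1+shape2. Mean gives shape1 = μs = 0.894s; mode gives (shape1−1)/(s−2) = 0.92.
Substituting: 0.894s − 1 = 0.92(s−2) = 0.92s − 1.84, so -0.026s = -0.84 and s = 32.3077.
Then shape1 = 0.894×32.3077 = 28.88 and shape2 = s−shape1 = 3.42.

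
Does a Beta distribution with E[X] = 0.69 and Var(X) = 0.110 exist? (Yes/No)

Yes

The Beta variance bound is σ² < μ(1−μ).
Here μ(1−μ) = 0.69×0.31 = 0.2139, and 0.110 < 0.2139.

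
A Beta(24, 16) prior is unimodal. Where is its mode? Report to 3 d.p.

The density x^(α−1)(1−x)^(β−1) is maximised at (α−1)/(α+β−2) = 23/38 = 0.605.

0.605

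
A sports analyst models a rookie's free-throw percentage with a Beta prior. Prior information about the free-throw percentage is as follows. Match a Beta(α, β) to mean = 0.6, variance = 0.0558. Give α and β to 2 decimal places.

Let s = α+β. The Beta variance is μ(1−μ)/(s+1).
So s+1 = μ(1−μ)/σ² = (0.6×0.4)/0.0558 = 0.24/0.0558 = 4.3011, giving s = 3.3011.
Then α = μs = 0.6×3.3011 = 1.98 and β = (1−μ)s = 0.4×3.3011 = 1.32.

α = 1.98, β = 1.32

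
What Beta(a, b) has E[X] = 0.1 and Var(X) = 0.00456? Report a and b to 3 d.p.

a = 1.874, b = 16.863

Let s = a+b. The Beta variance is μ(1−μ)/(s+1).
So s+1 = μ(1−μ)/σ² = (0.1×0.9)/0.00456 = 0.09/0.00456 = 19.7368, giving s = 18.7368.
Then a = μs = 0.1×18.7368 = 1.874 and b = (1−μ)s = 0.9×18.7368 = 16.863.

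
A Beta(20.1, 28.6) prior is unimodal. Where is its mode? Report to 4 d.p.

0.4090

With α,β > 1, mode = (α−1)/(α+β−2) = 19.1/46.7 = 0.4090.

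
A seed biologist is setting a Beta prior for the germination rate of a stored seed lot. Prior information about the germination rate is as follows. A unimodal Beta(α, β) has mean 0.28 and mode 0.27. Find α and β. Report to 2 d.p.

α = 12.88, β = 33.12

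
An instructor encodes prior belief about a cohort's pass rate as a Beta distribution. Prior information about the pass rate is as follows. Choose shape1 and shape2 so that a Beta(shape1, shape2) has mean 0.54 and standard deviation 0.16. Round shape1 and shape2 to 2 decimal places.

shape1 = 4.70, shape2 = 4.00

σ² = 0.16² = 0.0256.
With s = shape1+shape2, Var = μ(1−μ)/(s+1), so s+1 = (0.54×0.46)/0.0256 = 9.7031 and s = 8.7031.
shape1 = μs = 4.70, shape2 = (1−μ)s = 4.00.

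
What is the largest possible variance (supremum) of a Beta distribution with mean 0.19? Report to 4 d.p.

0.1539

For fixed mean μ the Beta variance is μ(1−μ)/(α+β+1), increasing as α+β decreases.
Its least upper bound (not attained) is μ(1−μ) = 0.19·0.81 = 0.1539.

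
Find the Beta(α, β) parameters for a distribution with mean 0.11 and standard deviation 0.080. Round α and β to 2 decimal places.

σ² = 0.080² = 0.006400.
With s = α+β, Var = μ(1−μ)/(s+1), so s+1 = (0.11×0.89)/0.006400 = 15.2969 and s = 14.2969.
α = μs = 1.57, β = (1−μ)s = 12.72.

α = 1.57, β = 12.72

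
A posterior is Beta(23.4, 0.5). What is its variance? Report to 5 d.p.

0.00082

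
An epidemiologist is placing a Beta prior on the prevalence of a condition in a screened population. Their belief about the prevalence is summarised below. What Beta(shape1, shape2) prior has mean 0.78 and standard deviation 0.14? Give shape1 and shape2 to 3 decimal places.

σ² = 0.14² = 0.0196.
With s = shape1+shape2, Var = μ(1−μ)/(s+1), so s+1 = (0.78×0.22)/0.0196 = 8.7551 and s = 7.7551.
shape1 = μs = 6.049, shape2 = (1−μ)s = 1.706.

shape1 = 6.049, shape2 = 1.706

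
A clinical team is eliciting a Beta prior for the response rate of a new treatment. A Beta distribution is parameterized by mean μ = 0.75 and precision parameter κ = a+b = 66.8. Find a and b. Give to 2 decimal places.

a = 50.10, b = 16.70

Split κ in proportion μ : (1−μ): a = 0.75·66.8 = 50.10, b = 66.8 − 50.10 = 16.70.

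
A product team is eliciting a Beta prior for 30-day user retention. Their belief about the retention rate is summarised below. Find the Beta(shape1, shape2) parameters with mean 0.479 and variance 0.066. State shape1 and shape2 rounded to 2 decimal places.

shape1 = 1.33, shape2 = 1.45

Write ν = shape1+shape2; then shape1 = μν and Var = μ(1−μ)/(ν+1).
ν = μ(1−μ)/Var − 1 = 0.249559/0.066 − 1 = 2.7812.
shape1 = 0.479·2.7812 = 1.33, shape2 = 0.521·2.7812 = 1.45.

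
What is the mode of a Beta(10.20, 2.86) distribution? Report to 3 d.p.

0.832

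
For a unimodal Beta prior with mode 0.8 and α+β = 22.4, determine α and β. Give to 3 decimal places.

Mode = (α−1)/(κ−2) with κ = α+β, so α−1 = 0.8·20.4 = 16.320.
α = 17.320; β = κ − α = 5.080.

α = 17.320, β = 5.080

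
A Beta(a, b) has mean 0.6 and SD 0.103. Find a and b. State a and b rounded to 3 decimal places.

a = 12.973, b = 8.649

σ² = 0.103² = 0.010609.
With s = a+b, Var = μ(1−μ)/(s+1), so s+1 = (0.6×0.4)/0.010609 = 22.6223 and s = 21.6223.
a = μs = 12.973, b = (1−μ)s = 8.649.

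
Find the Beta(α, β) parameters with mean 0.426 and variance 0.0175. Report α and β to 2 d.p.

α = 5.53, β = 7.45

Let s = α+β. The Beta variance is μ(1−μ)/(s+1).
So s+1 = μ(1−μ)/σ² = (0.426×0.574)/0.0175 = 0.244524/0.0175 = 13.9728, giving s = 12.9728.
Then α = μs = 0.426×12.9728 = 5.53 and β = (1−μ)s = 0.574×12.9728 = 7.45.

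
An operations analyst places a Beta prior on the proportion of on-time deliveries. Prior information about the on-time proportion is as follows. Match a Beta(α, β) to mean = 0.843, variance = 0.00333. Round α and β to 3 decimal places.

α = 32.662, β = 6.083

Let s = α+β. The Beta variance is μ(1−μ)/(s+1).
So s+1 = μ(1−μ)/σ² = (0.843×0.157)/0.00333 = 0.132351/0.00333 = 39.7450, giving s = 38.7450.
Then α = μs = 0.843×38.7450 = 32.662 and β = (1−μ)s = 0.157×38.7450 = 6.083.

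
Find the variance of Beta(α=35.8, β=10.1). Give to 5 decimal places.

0.00366

α+β = 45.9 and αβ = 361.58, so Var = αβ/[(α+β)²(α+β+1)] = 361.58/98809.389 = 0.00366.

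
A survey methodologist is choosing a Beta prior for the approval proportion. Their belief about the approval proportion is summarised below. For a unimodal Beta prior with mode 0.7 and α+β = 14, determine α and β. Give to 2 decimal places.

Mode = (α−1)/(κ−2) with κ = α+β, so α−1 = 0.7·12 = 8.40.
α = 9.40; β = κ − α = 4.60.

α = 9.40, β = 4.60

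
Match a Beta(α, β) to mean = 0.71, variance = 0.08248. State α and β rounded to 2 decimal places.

α = 1.06, β = 0.43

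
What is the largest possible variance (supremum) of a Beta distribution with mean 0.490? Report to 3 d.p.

0.250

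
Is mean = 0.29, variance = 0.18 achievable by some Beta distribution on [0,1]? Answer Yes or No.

The Beta variance bound is σ² < μ(1−μ).
Here μ(1−μ) = 0.29×0.71 = 0.2059, and 0.18 < 0.2059.

Yes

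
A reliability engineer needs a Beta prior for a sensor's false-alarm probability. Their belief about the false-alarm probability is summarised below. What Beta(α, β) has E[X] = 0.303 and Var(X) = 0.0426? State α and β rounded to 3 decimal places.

Write ν = α+β; then α = μν and Var = μ(1−μ)/(ν+1).
ν = μ(1−μ)/Var − 1 = 0.211191/0.0426 − 1 = 3.9575.
α = 0.303·3.9575 = 1.199, β = 0.697·3.9575 = 2.758.

α = 1.199, β = 2.758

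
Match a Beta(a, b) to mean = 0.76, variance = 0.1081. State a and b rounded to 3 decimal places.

a = 0.522, b = 0.165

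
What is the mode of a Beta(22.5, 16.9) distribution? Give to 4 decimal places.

With α,β > 1, mode = (α−1)/(α+β−2) = 21.5/37.4 = 0.5749.

0.5749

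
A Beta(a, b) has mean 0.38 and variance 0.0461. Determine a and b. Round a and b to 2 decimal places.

Write ν = a+b; then a = μν and Var = μ(1−μ)/(ν+1).
ν = μ(1−μ)/Var − 1 = 0.2356/0.0461 − 1 = 4.1106.
a = 0.38·4.1106 = 1.56, b = 0.62·4.1106 = 2.55.

a = 1.56, b = 2.55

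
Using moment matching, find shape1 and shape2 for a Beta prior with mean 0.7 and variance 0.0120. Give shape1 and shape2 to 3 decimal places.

shape1 = 11.550, shape2 = 4.950

Write ν = shape1+shape2; then shape1 = μν and Var = μ(1−μ)/(ν+1).
ν = μ(1−μ)/Var − 1 = 0.21/0.0120 − 1 = 16.5000.
shape1 = 0.7·16.5000 = 11.550, shape2 = 0.3·16.5000 = 4.950.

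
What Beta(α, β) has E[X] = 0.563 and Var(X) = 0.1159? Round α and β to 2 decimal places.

α = 0.63, β = 0.49

Write ν = α+β; then α = μν and Var = μ(1−μ)/(ν+1).
ν = μ(1−μ)/Var − 1 = 0.246031/0.1159 − 1 = 1.1228.
α = 0.563·1.1228 = 0.63, β = 0.437·1.1228 = 0.49.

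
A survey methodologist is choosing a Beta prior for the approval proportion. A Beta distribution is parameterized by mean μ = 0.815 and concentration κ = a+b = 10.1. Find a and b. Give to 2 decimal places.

a = 8.23, b = 1.87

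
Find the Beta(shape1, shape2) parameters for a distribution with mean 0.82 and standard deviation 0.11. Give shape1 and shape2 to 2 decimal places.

shape1 = 9.18, shape2 = 2.02

σ² = 0.11² = 0.0121.
With s = shape1+shape2, Var = μ(1−μ)/(s+1), so s+1 = (0.82×0.18)/0.0121 = 12.1983 and s = 11.1983.
shape1 = μs = 9.18, shape2 = (1−μ)s = 2.02.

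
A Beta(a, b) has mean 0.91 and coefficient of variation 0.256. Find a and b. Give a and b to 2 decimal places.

a = 0.46, b = 0.05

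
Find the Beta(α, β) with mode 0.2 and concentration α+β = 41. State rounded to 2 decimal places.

α = 8.80, β = 32.20

Since the density peak of Beta(α,β) is at (α−1)/(α+β−2),
α = 1 + 0.2(41−2) = 8.80 and β = 41 − 8.80 = 32.20.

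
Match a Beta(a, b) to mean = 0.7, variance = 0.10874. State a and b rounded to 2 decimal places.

Write ν = a+b; then a = μν and Var = μ(1−μ)/(ν+1).
ν = μ(1−μ)/Var − 1 = 0.21/0.10874 − 1 = 0.9312.
a = 0.7·0.9312 = 0.65, b = 0.3·0.9312 = 0.28.

a = 0.65, b = 0.28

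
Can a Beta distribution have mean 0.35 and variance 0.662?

No

The Beta variance bound is σ² < μ(1−μ).
Here μ(1−μ) = 0.35×0.65 = 0.2275, and 0.662 ≥ 0.2275.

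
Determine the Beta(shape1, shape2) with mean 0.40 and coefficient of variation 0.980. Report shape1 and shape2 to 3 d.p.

shape1 = 0.225, shape2 = 0.337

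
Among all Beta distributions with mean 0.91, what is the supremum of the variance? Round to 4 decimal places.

For fixed mean μ the Beta variance is μ(1−μ)/(α+β+1), increasing as α+β decreases.
Its least upper bound (not attained) is μ(1−μ) = 0.91·0.09 = 0.0819.

0.0819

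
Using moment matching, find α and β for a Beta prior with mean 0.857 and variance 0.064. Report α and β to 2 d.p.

α = 0.78, β = 0.13

Write ν = α+β; then α = μν and Var = μ(1−μ)/(ν+1).
ν = μ(1−μ)/Var − 1 = 0.122551/0.064 − 1 = 0.9149.
α = 0.857·0.9149 = 0.78, β = 0.143·0.9149 = 0.13.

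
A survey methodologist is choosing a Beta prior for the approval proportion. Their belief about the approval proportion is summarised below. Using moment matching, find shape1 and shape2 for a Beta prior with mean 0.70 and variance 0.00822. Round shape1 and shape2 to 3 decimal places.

shape1 = 17.183, shape2 = 7.364

Write ν = shape1+shape2; then shape1 = μν and Var = μ(1−μ)/(ν+1).
ν = μ(1−μ)/Var − 1 = 0.2100/0.00822 − 1 = 24.5474.
shape1 = 0.70·24.5474 = 17.183, shape2 = 0.30·24.5474 = 7.364.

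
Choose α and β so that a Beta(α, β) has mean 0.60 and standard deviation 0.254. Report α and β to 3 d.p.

α = 1.632, β = 1.088

Variance = 0.254² = 0.064516. The moment-matching identity α+β = μ(1−μ)/Var − 1 gives
α+β = 0.2400/0.064516 − 1 = 2.7200, so α = μ·2.7200 = 1.632 and β = (1−μ)·2.7200 = 1.088.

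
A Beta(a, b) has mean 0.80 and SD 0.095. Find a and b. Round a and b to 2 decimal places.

Variance = 0.095² = 0.009025. The moment-matching identity a+b = μ(1−μ)/Var − 1 gives
a+b = 0.1600/0.009025 − 1 = 16.7285, so a = μ·16.7285 = 13.38 and b = (1−μ)·16.7285 = 3.35.

a = 13.38, b = 3.35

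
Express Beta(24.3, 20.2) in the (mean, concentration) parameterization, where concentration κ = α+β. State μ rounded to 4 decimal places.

μ = 0.5461, κ = 44.5

κ = α+β = 24.3+20.2 = 44.5; μ = α/κ = 24.3/44.5 = 0.5461.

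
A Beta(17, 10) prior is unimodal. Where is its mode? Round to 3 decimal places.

0.640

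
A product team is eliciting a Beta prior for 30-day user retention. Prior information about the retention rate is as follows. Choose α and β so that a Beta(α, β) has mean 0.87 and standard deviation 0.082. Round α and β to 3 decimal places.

α = 13.764, β = 2.057

σ² = 0.082² = 0.006724.
With s = α+β, Var = μ(1−μ)/(s+1), so s+1 = (0.87×0.13)/0.006724 = 16.8203 and s = 15.8203.
α = μs = 13.764, β = (1−μ)s = 2.057.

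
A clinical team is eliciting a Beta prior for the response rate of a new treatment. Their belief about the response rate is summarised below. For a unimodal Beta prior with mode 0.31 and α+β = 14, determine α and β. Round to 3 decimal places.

α = 4.720, β = 9.280

Since the density peak of Beta(α,β) is at (α−1)/(α+β−2),
α = 1 + 0.31(14−2) = 4.720 and β = 14 − 4.720 = 9.280.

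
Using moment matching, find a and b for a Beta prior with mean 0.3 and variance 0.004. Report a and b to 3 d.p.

Let s = a+b. The Beta variance is μ(1−μ)/(s+1).
So s+1 = μ(1−μ)/σ² = (0.3×0.7)/0.004 = 0.21/0.004 = 52.5000, giving s = 51.5000.
Then a = μs = 0.3×51.5000 = 15.450 and b = (1−μ)s = 0.7×51.5000 = 36.050.

a = 15.450, b = 36.050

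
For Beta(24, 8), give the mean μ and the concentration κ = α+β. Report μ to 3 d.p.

κ = α+β = 24+8 = 32; μ = α/κ = 24/32 = 0.750.

μ = 0.750, κ = 32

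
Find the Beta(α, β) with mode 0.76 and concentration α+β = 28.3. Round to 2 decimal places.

α = 20.99, β = 7.31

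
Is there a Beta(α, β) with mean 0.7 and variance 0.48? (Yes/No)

For any Beta, Var(X) < E[X]·(1−E[X]).
Here μ(1−μ) = 0.7×0.3 = 0.21, and 0.48 ≥ 0.21.

No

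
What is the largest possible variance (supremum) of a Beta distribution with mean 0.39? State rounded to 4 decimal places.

0.2379

For fixed mean μ the Beta variance is μ(1−μ)/(α+β+1), increasing as α+β decreases.
Its least upper bound (not attained) is μ(1−μ) = 0.39·0.61 = 0.2379.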